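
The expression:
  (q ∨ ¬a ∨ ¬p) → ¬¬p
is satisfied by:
  {p: True}


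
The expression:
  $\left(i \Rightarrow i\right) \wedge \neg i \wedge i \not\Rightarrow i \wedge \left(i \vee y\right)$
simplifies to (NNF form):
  $\text{False}$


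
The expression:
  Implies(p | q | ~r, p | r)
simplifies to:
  p | r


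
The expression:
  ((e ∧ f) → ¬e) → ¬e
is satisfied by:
  {f: True, e: False}
  {e: False, f: False}
  {e: True, f: True}


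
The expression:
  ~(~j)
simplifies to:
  j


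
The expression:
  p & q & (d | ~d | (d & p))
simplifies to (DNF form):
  p & q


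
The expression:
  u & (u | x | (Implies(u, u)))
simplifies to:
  u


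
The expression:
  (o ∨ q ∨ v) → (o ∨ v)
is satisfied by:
  {o: True, v: True, q: False}
  {o: True, v: False, q: False}
  {v: True, o: False, q: False}
  {o: False, v: False, q: False}
  {q: True, o: True, v: True}
  {q: True, o: True, v: False}
  {q: True, v: True, o: False}


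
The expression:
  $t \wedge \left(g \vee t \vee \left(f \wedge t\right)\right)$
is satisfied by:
  {t: True}


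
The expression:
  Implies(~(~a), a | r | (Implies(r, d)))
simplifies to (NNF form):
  True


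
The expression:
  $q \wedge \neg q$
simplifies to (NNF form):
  $\text{False}$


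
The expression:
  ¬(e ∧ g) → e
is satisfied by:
  {e: True}


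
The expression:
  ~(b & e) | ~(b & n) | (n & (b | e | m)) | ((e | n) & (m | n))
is always true.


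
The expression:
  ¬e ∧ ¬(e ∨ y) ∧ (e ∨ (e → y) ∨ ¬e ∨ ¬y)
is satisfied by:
  {e: False, y: False}


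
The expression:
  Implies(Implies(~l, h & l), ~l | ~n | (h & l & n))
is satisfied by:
  {h: True, l: False, n: False}
  {l: False, n: False, h: False}
  {n: True, h: True, l: False}
  {n: True, l: False, h: False}
  {h: True, l: True, n: False}
  {l: True, h: False, n: False}
  {n: True, l: True, h: True}


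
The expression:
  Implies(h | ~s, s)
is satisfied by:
  {s: True}


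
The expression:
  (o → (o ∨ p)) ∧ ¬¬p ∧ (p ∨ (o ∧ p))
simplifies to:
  p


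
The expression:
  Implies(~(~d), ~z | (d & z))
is always true.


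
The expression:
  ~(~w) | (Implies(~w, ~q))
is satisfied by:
  {w: True, q: False}
  {q: False, w: False}
  {q: True, w: True}


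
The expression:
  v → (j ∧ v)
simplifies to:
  j ∨ ¬v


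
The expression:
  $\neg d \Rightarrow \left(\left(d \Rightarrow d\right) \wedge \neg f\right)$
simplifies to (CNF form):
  $d \vee \neg f$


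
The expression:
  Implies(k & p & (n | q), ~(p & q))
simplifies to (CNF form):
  ~k | ~p | ~q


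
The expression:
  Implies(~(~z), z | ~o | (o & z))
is always true.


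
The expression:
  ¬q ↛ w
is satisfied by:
  {w: True, q: False}
  {q: False, w: False}
  {q: True, w: True}


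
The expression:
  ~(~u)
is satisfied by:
  {u: True}


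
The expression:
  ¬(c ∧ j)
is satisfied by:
  {c: False, j: False}
  {j: True, c: False}
  {c: True, j: False}


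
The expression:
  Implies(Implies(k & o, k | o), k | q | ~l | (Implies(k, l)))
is always true.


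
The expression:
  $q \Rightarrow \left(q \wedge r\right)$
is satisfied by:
  {r: True, q: False}
  {q: False, r: False}
  {q: True, r: True}


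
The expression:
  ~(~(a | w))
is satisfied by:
  {a: True, w: True}
  {a: True, w: False}
  {w: True, a: False}


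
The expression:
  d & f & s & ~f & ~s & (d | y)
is never true.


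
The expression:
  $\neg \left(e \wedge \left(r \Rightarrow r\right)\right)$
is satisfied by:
  {e: False}


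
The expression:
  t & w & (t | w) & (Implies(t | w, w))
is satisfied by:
  {t: True, w: True}


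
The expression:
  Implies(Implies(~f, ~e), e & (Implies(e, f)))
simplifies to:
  e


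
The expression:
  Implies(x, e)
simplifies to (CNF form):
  e | ~x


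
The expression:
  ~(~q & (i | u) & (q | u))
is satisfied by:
  {q: True, u: False}
  {u: False, q: False}
  {u: True, q: True}


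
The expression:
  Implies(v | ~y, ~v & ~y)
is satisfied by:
  {v: False}


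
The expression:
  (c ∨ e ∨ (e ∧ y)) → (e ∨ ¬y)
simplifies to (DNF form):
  e ∨ ¬c ∨ ¬y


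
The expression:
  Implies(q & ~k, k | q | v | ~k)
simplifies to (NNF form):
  True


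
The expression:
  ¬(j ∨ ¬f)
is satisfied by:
  {f: True, j: False}


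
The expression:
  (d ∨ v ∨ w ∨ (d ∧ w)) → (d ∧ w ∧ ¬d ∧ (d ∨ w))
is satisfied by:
  {d: False, v: False, w: False}


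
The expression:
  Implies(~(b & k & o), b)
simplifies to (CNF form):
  b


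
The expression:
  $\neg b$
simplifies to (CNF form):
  $\neg b$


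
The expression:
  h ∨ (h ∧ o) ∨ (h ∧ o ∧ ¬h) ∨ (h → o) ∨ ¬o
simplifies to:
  True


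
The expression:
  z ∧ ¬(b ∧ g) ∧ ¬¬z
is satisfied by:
  {z: True, g: False, b: False}
  {z: True, b: True, g: False}
  {z: True, g: True, b: False}


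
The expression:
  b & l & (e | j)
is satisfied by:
  {e: True, j: True, b: True, l: True}
  {e: True, b: True, l: True, j: False}
  {j: True, b: True, l: True, e: False}


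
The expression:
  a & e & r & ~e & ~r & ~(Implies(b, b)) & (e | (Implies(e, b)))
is never true.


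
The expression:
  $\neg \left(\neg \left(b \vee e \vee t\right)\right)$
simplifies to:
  $b \vee e \vee t$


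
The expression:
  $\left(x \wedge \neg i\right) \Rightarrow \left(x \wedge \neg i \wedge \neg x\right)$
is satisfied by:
  {i: True, x: False}
  {x: False, i: False}
  {x: True, i: True}


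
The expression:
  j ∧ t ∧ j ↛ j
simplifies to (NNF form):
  False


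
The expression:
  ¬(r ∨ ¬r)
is never true.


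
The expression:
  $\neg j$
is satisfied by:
  {j: False}


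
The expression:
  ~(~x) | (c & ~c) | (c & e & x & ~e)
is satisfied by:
  {x: True}


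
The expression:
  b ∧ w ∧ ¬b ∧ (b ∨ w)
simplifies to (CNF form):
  False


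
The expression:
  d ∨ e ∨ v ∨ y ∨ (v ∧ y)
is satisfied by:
  {y: True, d: True, v: True, e: True}
  {y: True, d: True, v: True, e: False}
  {y: True, d: True, e: True, v: False}
  {y: True, d: True, e: False, v: False}
  {y: True, v: True, e: True, d: False}
  {y: True, v: True, e: False, d: False}
  {y: True, v: False, e: True, d: False}
  {y: True, v: False, e: False, d: False}
  {d: True, v: True, e: True, y: False}
  {d: True, v: True, e: False, y: False}
  {d: True, e: True, v: False, y: False}
  {d: True, e: False, v: False, y: False}
  {v: True, e: True, d: False, y: False}
  {v: True, d: False, e: False, y: False}
  {e: True, d: False, v: False, y: False}


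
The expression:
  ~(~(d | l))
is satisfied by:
  {d: True, l: True}
  {d: True, l: False}
  {l: True, d: False}


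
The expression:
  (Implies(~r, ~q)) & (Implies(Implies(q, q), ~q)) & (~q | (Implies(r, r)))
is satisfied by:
  {q: False}


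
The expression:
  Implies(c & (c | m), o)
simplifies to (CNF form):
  o | ~c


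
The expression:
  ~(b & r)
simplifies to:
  ~b | ~r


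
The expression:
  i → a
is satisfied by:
  {a: True, i: False}
  {i: False, a: False}
  {i: True, a: True}


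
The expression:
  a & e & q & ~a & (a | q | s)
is never true.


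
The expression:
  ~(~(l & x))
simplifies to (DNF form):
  l & x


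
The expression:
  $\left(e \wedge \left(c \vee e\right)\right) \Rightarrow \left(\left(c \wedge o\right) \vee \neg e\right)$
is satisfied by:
  {c: True, o: True, e: False}
  {c: True, o: False, e: False}
  {o: True, c: False, e: False}
  {c: False, o: False, e: False}
  {c: True, e: True, o: True}


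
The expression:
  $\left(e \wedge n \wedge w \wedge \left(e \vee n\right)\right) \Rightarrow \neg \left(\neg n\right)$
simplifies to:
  $\text{True}$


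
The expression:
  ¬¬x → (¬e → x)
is always true.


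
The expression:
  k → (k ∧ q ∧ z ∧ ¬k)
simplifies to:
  ¬k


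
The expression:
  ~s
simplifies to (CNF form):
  ~s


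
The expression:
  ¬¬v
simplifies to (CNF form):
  v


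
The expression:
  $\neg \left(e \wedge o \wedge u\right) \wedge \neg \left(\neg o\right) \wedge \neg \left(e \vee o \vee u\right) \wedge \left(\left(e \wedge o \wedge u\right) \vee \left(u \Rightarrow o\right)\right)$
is never true.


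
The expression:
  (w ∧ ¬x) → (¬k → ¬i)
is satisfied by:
  {x: True, k: True, w: False, i: False}
  {x: True, w: False, i: False, k: False}
  {k: True, w: False, i: False, x: False}
  {k: False, w: False, i: False, x: False}
  {x: True, i: True, k: True, w: False}
  {x: True, i: True, k: False, w: False}
  {i: True, k: True, x: False, w: False}
  {i: True, x: False, w: False, k: False}
  {k: True, x: True, w: True, i: False}
  {x: True, w: True, k: False, i: False}
  {k: True, w: True, x: False, i: False}
  {w: True, x: False, i: False, k: False}
  {x: True, i: True, w: True, k: True}
  {x: True, i: True, w: True, k: False}
  {i: True, w: True, k: True, x: False}


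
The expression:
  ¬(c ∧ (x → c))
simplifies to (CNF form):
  ¬c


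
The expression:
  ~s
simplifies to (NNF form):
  ~s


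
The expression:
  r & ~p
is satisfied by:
  {r: True, p: False}


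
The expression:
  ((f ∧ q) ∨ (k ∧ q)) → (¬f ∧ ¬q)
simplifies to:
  (¬f ∧ ¬k) ∨ ¬q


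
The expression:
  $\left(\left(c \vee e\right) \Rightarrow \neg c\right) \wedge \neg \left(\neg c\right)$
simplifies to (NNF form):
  $\text{False}$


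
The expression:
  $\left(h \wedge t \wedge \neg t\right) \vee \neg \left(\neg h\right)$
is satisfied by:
  {h: True}


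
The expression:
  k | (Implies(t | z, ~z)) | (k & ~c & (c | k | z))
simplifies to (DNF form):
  k | ~z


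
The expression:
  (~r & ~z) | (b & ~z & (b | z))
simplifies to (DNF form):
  (b & ~z) | (~r & ~z)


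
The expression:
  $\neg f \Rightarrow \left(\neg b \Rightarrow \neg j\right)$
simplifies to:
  $b \vee f \vee \neg j$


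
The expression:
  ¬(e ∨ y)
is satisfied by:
  {e: False, y: False}


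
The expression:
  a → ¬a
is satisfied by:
  {a: False}


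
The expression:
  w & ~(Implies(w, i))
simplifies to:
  w & ~i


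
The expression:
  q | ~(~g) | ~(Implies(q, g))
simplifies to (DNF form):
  g | q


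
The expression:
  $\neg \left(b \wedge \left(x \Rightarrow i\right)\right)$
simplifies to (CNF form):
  $\left(x \vee \neg b\right) \wedge \left(\neg b \vee \neg i\right)$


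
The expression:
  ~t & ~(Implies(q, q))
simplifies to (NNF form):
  False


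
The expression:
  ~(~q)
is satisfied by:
  {q: True}


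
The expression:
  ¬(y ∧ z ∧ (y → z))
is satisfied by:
  {z: False, y: False}
  {y: True, z: False}
  {z: True, y: False}


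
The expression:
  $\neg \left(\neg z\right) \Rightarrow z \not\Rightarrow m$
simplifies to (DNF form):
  $\neg m \vee \neg z$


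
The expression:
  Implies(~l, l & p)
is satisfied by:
  {l: True}


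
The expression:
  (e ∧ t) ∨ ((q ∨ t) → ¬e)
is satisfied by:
  {t: True, e: False, q: False}
  {e: False, q: False, t: False}
  {t: True, q: True, e: False}
  {q: True, e: False, t: False}
  {t: True, e: True, q: False}
  {e: True, t: False, q: False}
  {t: True, q: True, e: True}


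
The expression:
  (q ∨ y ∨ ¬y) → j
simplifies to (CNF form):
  j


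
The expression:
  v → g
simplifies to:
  g ∨ ¬v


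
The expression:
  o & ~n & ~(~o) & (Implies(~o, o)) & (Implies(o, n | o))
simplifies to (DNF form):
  o & ~n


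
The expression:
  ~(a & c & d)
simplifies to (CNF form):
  ~a | ~c | ~d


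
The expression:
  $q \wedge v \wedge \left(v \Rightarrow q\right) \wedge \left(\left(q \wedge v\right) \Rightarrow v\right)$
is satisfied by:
  {q: True, v: True}


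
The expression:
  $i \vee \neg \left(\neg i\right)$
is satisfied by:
  {i: True}


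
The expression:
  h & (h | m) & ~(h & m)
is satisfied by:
  {h: True, m: False}


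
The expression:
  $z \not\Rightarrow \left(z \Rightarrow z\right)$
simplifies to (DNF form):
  $\text{False}$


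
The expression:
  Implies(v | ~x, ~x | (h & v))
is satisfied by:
  {h: True, v: False, x: False}
  {v: False, x: False, h: False}
  {h: True, x: True, v: False}
  {x: True, v: False, h: False}
  {h: True, v: True, x: False}
  {v: True, h: False, x: False}
  {h: True, x: True, v: True}


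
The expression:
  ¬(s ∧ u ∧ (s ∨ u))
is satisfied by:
  {s: False, u: False}
  {u: True, s: False}
  {s: True, u: False}


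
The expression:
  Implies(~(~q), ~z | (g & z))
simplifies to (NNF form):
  g | ~q | ~z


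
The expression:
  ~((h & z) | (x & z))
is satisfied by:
  {h: False, z: False, x: False}
  {x: True, h: False, z: False}
  {h: True, x: False, z: False}
  {x: True, h: True, z: False}
  {z: True, x: False, h: False}


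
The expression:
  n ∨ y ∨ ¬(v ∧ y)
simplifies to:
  True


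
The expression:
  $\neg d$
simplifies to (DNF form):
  $\neg d$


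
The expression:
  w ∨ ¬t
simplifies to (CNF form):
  w ∨ ¬t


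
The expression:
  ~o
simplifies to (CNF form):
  ~o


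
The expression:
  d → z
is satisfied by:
  {z: True, d: False}
  {d: False, z: False}
  {d: True, z: True}


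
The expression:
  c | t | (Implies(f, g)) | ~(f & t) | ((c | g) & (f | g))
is always true.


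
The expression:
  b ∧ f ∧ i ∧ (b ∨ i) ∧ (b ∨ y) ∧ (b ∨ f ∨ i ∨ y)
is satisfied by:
  {i: True, b: True, f: True}


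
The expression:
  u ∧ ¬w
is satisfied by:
  {u: True, w: False}


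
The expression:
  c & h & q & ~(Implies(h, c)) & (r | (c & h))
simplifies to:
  False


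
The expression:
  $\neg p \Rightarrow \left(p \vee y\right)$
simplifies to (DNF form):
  $p \vee y$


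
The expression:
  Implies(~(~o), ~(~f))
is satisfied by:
  {f: True, o: False}
  {o: False, f: False}
  {o: True, f: True}


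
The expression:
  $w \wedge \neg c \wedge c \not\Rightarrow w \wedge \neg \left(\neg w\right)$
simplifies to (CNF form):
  $\text{False}$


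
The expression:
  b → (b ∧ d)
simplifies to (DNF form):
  d ∨ ¬b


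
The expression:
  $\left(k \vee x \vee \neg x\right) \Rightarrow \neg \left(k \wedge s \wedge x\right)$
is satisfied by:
  {s: False, k: False, x: False}
  {x: True, s: False, k: False}
  {k: True, s: False, x: False}
  {x: True, k: True, s: False}
  {s: True, x: False, k: False}
  {x: True, s: True, k: False}
  {k: True, s: True, x: False}


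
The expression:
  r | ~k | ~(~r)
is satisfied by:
  {r: True, k: False}
  {k: False, r: False}
  {k: True, r: True}


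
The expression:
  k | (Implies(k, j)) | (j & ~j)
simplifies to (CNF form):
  True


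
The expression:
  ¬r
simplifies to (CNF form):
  ¬r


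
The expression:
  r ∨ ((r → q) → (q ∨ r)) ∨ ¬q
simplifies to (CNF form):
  True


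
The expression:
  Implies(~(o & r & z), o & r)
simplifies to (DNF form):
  o & r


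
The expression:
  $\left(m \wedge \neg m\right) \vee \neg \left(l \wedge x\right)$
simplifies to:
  $\neg l \vee \neg x$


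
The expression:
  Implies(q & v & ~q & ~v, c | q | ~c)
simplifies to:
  True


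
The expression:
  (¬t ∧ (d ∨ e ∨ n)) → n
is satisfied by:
  {n: True, t: True, d: False, e: False}
  {n: True, t: True, e: True, d: False}
  {n: True, t: True, d: True, e: False}
  {n: True, t: True, e: True, d: True}
  {n: True, d: False, e: False, t: False}
  {n: True, e: True, d: False, t: False}
  {n: True, d: True, e: False, t: False}
  {n: True, e: True, d: True, t: False}
  {t: True, d: False, e: False, n: False}
  {e: True, t: True, d: False, n: False}
  {t: True, d: True, e: False, n: False}
  {e: True, t: True, d: True, n: False}
  {t: False, d: False, e: False, n: False}


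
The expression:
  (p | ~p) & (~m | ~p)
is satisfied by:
  {p: False, m: False}
  {m: True, p: False}
  {p: True, m: False}


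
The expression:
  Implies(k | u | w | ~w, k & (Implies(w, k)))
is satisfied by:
  {k: True}


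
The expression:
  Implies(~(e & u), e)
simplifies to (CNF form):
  e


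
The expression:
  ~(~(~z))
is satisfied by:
  {z: False}


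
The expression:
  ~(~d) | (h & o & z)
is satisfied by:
  {d: True, h: True, z: True, o: True}
  {d: True, h: True, z: True, o: False}
  {d: True, h: True, o: True, z: False}
  {d: True, h: True, o: False, z: False}
  {d: True, z: True, o: True, h: False}
  {d: True, z: True, o: False, h: False}
  {d: True, z: False, o: True, h: False}
  {d: True, z: False, o: False, h: False}
  {h: True, z: True, o: True, d: False}


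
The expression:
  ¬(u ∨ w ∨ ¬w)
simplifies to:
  False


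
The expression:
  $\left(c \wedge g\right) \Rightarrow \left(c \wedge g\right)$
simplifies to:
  $\text{True}$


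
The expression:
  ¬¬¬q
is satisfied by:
  {q: False}


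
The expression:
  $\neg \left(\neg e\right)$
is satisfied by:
  {e: True}


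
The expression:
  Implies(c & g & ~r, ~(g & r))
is always true.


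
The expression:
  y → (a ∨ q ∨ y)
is always true.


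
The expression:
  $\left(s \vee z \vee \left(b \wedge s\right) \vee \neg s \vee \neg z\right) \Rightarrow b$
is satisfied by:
  {b: True}


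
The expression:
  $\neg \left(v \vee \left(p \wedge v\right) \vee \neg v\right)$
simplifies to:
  $\text{False}$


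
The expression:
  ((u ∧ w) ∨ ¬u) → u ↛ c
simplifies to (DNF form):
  (u ∧ ¬c) ∨ (u ∧ ¬w)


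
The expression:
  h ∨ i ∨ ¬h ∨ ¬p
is always true.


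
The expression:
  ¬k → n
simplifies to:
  k ∨ n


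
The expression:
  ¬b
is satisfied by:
  {b: False}


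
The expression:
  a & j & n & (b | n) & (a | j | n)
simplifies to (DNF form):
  a & j & n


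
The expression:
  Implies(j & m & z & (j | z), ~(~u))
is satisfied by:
  {u: True, m: False, z: False, j: False}
  {u: False, m: False, z: False, j: False}
  {j: True, u: True, m: False, z: False}
  {j: True, u: False, m: False, z: False}
  {u: True, z: True, j: False, m: False}
  {z: True, j: False, m: False, u: False}
  {j: True, z: True, u: True, m: False}
  {j: True, z: True, u: False, m: False}
  {u: True, m: True, j: False, z: False}
  {m: True, j: False, z: False, u: False}
  {u: True, j: True, m: True, z: False}
  {j: True, m: True, u: False, z: False}
  {u: True, z: True, m: True, j: False}
  {z: True, m: True, j: False, u: False}
  {j: True, z: True, m: True, u: True}


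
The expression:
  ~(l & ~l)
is always true.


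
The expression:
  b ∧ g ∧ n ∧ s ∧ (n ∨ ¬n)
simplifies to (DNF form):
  b ∧ g ∧ n ∧ s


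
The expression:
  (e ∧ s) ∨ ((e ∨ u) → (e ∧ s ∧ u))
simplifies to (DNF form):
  (e ∧ s) ∨ (¬e ∧ ¬u)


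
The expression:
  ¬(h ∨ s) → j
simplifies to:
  h ∨ j ∨ s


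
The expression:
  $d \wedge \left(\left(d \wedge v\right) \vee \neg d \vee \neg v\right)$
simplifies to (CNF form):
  $d$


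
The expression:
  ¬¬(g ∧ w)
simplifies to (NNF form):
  g ∧ w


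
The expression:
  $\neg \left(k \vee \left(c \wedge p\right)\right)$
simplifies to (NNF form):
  $\neg k \wedge \left(\neg c \vee \neg p\right)$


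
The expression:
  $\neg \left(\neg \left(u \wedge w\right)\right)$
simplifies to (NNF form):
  $u \wedge w$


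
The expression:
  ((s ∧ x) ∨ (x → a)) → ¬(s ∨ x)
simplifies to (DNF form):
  (¬a ∧ ¬s) ∨ (¬s ∧ ¬x)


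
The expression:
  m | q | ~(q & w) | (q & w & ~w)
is always true.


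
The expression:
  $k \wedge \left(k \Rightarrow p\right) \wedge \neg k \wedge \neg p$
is never true.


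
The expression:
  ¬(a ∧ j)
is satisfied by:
  {a: False, j: False}
  {j: True, a: False}
  {a: True, j: False}


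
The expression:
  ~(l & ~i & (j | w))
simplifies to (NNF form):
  i | ~l | (~j & ~w)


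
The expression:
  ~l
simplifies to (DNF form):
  ~l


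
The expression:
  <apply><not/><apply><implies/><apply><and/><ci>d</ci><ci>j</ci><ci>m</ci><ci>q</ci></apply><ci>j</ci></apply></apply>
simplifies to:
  <false/>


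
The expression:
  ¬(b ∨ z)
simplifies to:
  ¬b ∧ ¬z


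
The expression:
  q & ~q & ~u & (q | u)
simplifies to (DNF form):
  False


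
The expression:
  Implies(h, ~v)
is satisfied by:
  {h: False, v: False}
  {v: True, h: False}
  {h: True, v: False}


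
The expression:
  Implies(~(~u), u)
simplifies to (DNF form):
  True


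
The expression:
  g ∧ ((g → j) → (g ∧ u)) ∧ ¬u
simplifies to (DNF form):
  g ∧ ¬j ∧ ¬u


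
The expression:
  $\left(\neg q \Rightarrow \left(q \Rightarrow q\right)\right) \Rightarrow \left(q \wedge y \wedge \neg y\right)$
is never true.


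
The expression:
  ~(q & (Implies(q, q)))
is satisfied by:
  {q: False}


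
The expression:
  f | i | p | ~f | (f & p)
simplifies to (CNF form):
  True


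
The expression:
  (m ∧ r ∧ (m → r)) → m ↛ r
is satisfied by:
  {m: False, r: False}
  {r: True, m: False}
  {m: True, r: False}


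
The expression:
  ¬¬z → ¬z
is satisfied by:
  {z: False}


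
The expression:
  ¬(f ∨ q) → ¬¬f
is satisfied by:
  {q: True, f: True}
  {q: True, f: False}
  {f: True, q: False}


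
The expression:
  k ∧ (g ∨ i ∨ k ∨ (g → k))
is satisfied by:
  {k: True}


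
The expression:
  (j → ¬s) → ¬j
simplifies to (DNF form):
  s ∨ ¬j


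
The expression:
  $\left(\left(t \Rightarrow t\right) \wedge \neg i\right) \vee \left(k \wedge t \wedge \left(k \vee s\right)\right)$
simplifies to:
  $\left(k \wedge t\right) \vee \neg i$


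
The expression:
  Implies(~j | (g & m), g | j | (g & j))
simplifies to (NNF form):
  g | j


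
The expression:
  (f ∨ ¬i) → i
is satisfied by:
  {i: True}


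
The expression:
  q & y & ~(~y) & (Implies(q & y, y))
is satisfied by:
  {y: True, q: True}


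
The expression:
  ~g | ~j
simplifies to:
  ~g | ~j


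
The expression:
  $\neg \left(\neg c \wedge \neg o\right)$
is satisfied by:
  {o: True, c: True}
  {o: True, c: False}
  {c: True, o: False}


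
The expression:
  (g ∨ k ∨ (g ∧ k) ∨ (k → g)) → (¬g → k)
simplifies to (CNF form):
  g ∨ k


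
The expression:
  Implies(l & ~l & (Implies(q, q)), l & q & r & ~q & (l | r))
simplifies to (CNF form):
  True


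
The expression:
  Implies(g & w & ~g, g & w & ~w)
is always true.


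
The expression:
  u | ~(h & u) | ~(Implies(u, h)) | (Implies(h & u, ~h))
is always true.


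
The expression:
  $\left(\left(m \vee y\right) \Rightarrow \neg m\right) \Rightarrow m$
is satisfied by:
  {m: True}


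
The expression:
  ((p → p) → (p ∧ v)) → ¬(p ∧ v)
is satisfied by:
  {p: False, v: False}
  {v: True, p: False}
  {p: True, v: False}


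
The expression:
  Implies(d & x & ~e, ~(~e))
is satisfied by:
  {e: True, d: False, x: False}
  {e: False, d: False, x: False}
  {x: True, e: True, d: False}
  {x: True, e: False, d: False}
  {d: True, e: True, x: False}
  {d: True, e: False, x: False}
  {d: True, x: True, e: True}


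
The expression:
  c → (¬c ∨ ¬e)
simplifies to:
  ¬c ∨ ¬e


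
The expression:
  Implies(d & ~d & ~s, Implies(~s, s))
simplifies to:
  True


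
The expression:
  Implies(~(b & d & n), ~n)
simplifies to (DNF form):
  ~n | (b & d)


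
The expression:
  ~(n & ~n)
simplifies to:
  True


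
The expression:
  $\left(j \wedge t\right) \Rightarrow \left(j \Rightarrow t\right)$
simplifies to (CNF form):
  $\text{True}$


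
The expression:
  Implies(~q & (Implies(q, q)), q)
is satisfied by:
  {q: True}


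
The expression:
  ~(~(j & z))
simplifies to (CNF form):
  j & z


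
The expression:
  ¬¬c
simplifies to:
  c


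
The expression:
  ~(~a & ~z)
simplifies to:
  a | z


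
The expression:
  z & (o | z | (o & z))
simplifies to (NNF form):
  z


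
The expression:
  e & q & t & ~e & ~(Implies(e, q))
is never true.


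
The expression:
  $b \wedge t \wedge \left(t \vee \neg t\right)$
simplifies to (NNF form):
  $b \wedge t$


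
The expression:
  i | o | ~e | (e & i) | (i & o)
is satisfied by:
  {i: True, o: True, e: False}
  {i: True, e: False, o: False}
  {o: True, e: False, i: False}
  {o: False, e: False, i: False}
  {i: True, o: True, e: True}
  {i: True, e: True, o: False}
  {o: True, e: True, i: False}


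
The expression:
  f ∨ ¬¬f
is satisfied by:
  {f: True}


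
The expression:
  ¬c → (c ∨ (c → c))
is always true.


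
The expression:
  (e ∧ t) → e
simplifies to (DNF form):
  True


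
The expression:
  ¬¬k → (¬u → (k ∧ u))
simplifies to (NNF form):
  u ∨ ¬k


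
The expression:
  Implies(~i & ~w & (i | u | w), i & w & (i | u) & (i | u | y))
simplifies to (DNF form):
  i | w | ~u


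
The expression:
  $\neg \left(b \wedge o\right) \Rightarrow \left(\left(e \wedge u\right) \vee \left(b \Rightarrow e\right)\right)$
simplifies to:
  $e \vee o \vee \neg b$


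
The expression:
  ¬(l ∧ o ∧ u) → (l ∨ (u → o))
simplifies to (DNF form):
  l ∨ o ∨ ¬u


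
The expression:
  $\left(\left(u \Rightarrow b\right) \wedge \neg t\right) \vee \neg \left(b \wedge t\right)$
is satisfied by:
  {t: False, b: False}
  {b: True, t: False}
  {t: True, b: False}


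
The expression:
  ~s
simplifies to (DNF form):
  ~s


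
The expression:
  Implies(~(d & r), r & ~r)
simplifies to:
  d & r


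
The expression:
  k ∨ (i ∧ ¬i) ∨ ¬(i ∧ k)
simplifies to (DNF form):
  True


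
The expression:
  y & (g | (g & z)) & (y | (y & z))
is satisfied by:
  {g: True, y: True}


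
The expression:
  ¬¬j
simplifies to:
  j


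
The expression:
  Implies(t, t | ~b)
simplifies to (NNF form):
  True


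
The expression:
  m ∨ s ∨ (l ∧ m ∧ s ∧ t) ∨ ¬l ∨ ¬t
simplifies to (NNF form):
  m ∨ s ∨ ¬l ∨ ¬t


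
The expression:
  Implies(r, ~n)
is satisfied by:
  {n: False, r: False}
  {r: True, n: False}
  {n: True, r: False}


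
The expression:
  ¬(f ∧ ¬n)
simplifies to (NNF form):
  n ∨ ¬f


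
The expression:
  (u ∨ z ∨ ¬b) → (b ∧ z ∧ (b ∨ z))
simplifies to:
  b ∧ (z ∨ ¬u)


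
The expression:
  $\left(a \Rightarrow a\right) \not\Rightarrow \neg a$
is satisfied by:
  {a: True}


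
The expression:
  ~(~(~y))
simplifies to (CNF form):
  ~y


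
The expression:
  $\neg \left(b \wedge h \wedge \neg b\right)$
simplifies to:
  $\text{True}$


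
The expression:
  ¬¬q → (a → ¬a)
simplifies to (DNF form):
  ¬a ∨ ¬q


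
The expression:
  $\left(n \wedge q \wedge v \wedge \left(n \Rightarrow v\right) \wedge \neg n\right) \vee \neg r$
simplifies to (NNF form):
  $\neg r$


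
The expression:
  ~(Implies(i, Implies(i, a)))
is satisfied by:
  {i: True, a: False}


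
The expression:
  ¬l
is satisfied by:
  {l: False}


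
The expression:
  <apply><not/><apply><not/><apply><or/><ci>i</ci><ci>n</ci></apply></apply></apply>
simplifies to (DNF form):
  <apply><or/><ci>i</ci><ci>n</ci></apply>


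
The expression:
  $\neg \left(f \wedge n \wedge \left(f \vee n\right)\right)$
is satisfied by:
  {n: False, f: False}
  {f: True, n: False}
  {n: True, f: False}


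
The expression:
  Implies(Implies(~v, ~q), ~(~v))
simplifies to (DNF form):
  q | v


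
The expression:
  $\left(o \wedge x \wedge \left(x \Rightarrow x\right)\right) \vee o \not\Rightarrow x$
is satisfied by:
  {o: True}


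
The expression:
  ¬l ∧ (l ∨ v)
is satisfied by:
  {v: True, l: False}


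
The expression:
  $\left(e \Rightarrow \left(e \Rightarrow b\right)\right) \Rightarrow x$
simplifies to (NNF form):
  $x \vee \left(e \wedge \neg b\right)$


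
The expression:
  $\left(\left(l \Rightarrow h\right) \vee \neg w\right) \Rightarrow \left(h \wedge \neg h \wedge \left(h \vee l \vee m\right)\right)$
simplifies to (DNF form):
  $l \wedge w \wedge \neg h$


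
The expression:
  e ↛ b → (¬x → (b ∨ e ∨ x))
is always true.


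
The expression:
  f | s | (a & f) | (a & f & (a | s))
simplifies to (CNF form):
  f | s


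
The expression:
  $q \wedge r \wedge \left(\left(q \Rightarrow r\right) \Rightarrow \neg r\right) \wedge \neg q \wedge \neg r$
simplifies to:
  $\text{False}$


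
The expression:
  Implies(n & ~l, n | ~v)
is always true.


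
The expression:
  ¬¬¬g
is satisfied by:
  {g: False}


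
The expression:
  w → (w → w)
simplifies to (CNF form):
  True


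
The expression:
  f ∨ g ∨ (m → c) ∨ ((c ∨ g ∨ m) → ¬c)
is always true.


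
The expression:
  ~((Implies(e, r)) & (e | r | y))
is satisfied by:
  {e: True, r: False, y: False}
  {r: False, y: False, e: False}
  {y: True, e: True, r: False}


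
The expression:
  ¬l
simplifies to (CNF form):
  ¬l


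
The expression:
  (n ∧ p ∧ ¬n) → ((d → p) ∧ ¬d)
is always true.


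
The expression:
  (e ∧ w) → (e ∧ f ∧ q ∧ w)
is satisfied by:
  {f: True, q: True, e: False, w: False}
  {f: True, q: False, e: False, w: False}
  {q: True, w: False, f: False, e: False}
  {w: False, q: False, f: False, e: False}
  {w: True, f: True, q: True, e: False}
  {w: True, f: True, q: False, e: False}
  {w: True, q: True, f: False, e: False}
  {w: True, q: False, f: False, e: False}
  {e: True, f: True, q: True, w: False}
  {e: True, f: True, q: False, w: False}
  {e: True, q: True, f: False, w: False}
  {e: True, q: False, f: False, w: False}
  {w: True, e: True, f: True, q: True}


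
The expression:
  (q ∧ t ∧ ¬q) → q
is always true.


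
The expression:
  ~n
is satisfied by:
  {n: False}


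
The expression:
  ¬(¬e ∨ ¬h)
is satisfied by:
  {h: True, e: True}


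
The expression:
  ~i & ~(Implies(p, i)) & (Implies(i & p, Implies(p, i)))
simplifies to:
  p & ~i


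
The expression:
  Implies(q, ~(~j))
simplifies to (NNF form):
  j | ~q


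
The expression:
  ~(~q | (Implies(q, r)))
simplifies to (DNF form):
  q & ~r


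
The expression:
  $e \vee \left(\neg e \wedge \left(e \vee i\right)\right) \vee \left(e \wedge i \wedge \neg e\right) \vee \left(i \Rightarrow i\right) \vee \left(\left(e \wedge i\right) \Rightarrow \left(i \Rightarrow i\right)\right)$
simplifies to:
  $\text{True}$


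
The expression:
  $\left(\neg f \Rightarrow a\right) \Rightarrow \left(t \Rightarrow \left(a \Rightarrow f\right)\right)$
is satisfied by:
  {f: True, t: False, a: False}
  {f: False, t: False, a: False}
  {a: True, f: True, t: False}
  {a: True, f: False, t: False}
  {t: True, f: True, a: False}
  {t: True, f: False, a: False}
  {t: True, a: True, f: True}


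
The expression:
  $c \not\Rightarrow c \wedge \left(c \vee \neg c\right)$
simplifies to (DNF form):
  $\text{False}$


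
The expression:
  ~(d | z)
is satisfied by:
  {d: False, z: False}


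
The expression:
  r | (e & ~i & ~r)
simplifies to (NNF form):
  r | (e & ~i)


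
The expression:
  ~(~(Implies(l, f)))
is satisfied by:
  {f: True, l: False}
  {l: False, f: False}
  {l: True, f: True}


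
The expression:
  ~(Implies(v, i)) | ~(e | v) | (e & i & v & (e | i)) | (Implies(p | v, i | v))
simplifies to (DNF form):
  i | v | ~e | ~p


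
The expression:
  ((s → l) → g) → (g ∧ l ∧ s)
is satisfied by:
  {l: True, g: False, s: False}
  {l: False, g: False, s: False}
  {s: True, l: True, g: False}
  {s: True, g: True, l: True}


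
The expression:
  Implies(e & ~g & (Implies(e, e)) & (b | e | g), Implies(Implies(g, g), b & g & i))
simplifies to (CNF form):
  g | ~e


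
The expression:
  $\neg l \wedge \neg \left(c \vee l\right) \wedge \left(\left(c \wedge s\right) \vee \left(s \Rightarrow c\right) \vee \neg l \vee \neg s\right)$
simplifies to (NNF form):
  $\neg c \wedge \neg l$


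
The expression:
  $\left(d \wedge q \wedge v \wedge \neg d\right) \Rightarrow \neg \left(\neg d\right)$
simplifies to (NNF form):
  $\text{True}$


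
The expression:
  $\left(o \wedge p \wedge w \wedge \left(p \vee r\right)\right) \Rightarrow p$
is always true.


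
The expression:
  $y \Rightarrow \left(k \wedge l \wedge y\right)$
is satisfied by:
  {l: True, k: True, y: False}
  {l: True, k: False, y: False}
  {k: True, l: False, y: False}
  {l: False, k: False, y: False}
  {y: True, l: True, k: True}


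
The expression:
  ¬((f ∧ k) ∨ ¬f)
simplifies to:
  f ∧ ¬k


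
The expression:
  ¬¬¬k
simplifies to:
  ¬k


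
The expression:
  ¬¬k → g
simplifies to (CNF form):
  g ∨ ¬k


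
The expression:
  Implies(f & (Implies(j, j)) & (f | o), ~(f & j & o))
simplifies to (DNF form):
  ~f | ~j | ~o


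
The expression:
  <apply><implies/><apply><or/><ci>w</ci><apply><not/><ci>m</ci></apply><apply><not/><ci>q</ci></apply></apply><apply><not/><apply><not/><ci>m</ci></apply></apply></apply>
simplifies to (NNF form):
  <ci>m</ci>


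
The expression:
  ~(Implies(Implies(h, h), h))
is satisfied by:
  {h: False}


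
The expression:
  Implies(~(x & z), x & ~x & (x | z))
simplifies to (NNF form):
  x & z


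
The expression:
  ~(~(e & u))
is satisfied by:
  {e: True, u: True}


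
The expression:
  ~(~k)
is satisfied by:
  {k: True}


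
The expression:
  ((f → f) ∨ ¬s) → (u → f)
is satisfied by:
  {f: True, u: False}
  {u: False, f: False}
  {u: True, f: True}


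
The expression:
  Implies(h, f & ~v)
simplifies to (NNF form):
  ~h | (f & ~v)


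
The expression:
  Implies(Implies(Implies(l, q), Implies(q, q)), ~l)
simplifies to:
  ~l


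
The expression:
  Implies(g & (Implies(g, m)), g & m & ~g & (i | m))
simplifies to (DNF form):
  ~g | ~m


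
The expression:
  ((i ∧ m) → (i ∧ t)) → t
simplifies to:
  t ∨ (i ∧ m)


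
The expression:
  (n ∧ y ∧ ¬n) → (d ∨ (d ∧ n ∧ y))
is always true.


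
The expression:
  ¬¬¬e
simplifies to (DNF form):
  ¬e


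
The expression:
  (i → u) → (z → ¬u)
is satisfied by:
  {u: False, z: False}
  {z: True, u: False}
  {u: True, z: False}


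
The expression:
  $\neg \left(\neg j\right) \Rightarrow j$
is always true.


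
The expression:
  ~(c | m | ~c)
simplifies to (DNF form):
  False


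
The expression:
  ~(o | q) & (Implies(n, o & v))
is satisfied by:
  {n: False, q: False, o: False}


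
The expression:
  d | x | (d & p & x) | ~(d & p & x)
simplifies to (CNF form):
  True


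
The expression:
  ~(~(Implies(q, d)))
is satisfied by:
  {d: True, q: False}
  {q: False, d: False}
  {q: True, d: True}


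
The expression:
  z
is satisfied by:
  {z: True}


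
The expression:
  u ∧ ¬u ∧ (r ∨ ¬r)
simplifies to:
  False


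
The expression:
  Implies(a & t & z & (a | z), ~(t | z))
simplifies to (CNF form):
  ~a | ~t | ~z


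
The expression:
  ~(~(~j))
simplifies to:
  ~j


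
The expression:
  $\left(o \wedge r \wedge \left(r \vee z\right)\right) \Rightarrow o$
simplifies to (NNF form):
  $\text{True}$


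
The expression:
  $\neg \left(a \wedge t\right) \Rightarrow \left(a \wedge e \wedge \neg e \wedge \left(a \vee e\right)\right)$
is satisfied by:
  {t: True, a: True}


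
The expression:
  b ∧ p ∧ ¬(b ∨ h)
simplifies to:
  False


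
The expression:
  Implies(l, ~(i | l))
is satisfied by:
  {l: False}


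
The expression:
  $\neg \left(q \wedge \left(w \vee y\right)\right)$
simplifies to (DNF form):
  $\left(\neg w \wedge \neg y\right) \vee \neg q$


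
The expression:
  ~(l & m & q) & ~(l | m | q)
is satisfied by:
  {q: False, l: False, m: False}


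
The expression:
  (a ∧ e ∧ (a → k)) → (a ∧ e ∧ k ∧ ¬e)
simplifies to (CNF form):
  ¬a ∨ ¬e ∨ ¬k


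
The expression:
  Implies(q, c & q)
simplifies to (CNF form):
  c | ~q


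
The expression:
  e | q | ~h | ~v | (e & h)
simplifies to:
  e | q | ~h | ~v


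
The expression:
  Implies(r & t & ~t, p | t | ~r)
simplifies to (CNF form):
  True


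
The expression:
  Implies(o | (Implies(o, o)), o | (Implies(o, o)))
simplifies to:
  True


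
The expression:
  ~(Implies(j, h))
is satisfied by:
  {j: True, h: False}


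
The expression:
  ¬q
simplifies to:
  ¬q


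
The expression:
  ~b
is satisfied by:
  {b: False}


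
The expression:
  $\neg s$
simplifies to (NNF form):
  $\neg s$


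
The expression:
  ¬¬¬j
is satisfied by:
  {j: False}


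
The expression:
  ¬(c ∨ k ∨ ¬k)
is never true.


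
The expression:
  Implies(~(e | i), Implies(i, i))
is always true.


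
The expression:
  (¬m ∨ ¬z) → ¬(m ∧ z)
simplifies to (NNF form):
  True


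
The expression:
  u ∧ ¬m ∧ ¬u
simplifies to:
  False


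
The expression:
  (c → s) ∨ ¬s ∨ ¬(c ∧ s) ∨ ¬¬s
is always true.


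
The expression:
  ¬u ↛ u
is always true.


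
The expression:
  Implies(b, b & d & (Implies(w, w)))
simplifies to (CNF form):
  d | ~b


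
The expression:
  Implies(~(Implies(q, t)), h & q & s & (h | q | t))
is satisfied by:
  {t: True, h: True, s: True, q: False}
  {t: True, h: True, s: False, q: False}
  {t: True, s: True, h: False, q: False}
  {t: True, s: False, h: False, q: False}
  {h: True, s: True, t: False, q: False}
  {h: True, t: False, s: False, q: False}
  {h: False, s: True, t: False, q: False}
  {h: False, t: False, s: False, q: False}
  {t: True, q: True, h: True, s: True}
  {t: True, q: True, h: True, s: False}
  {t: True, q: True, s: True, h: False}
  {t: True, q: True, s: False, h: False}
  {q: True, h: True, s: True, t: False}


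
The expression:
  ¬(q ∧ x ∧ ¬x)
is always true.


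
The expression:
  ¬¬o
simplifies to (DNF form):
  o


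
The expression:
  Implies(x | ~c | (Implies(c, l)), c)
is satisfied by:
  {c: True}


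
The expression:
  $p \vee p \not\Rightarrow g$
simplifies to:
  $p$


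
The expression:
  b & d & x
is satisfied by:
  {b: True, x: True, d: True}


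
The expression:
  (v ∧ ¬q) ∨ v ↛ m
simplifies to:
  v ∧ (¬m ∨ ¬q)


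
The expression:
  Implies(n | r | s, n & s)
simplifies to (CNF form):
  (n | ~r) & (n | ~s) & (s | ~n)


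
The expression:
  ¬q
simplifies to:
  ¬q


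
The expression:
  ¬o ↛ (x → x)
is never true.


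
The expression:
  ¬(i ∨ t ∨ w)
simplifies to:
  ¬i ∧ ¬t ∧ ¬w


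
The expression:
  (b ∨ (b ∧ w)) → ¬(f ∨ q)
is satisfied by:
  {q: False, b: False, f: False}
  {f: True, q: False, b: False}
  {q: True, f: False, b: False}
  {f: True, q: True, b: False}
  {b: True, f: False, q: False}
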